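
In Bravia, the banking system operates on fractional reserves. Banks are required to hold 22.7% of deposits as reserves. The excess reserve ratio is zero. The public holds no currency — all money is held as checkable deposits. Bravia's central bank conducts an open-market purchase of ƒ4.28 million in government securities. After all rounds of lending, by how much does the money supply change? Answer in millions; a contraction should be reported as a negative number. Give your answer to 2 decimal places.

The simple money multiplier is m = 1/rr = 1/0.227 ≈ 4.4053.
An open-market purchase increases the monetary base by 4.28 million, so ΔM = m × ΔMB = 4.4053 × 4.28 ≈ 18.8547 million.

ƒ18.85 million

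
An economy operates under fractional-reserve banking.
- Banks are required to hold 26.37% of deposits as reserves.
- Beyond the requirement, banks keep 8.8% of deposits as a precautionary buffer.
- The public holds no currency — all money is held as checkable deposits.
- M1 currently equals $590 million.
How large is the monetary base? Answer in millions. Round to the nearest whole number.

The money multiplier is m = 1 / (rr + e) = 1 / (0.2637 + 0.088) ≈ 2.8433.
MB = M / m = 590 / 2.8433 ≈ 207.5054 million.

$208 million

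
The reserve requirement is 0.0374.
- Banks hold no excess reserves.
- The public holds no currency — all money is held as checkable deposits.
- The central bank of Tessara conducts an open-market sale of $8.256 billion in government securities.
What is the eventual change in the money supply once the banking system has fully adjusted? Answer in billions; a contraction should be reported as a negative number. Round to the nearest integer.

-221 billion

The simple money multiplier is m = 1/rr = 1/0.0374 ≈ 26.7380.
An open-market sale reduces the monetary base by 8.256 billion, so ΔM = m × ΔMB = 26.7380 × (−8.256) ≈ -220.7489 billion.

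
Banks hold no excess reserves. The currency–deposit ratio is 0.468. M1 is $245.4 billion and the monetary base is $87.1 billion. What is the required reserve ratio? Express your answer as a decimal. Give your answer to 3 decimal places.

0.053

Using m = M/MB = 245.4/87.1 ≈ 2.817451. Since m = (1 + c)/(c + rr + e), the denominator satisfies c + rr + e = (1 + c)/m = (1 + 0.468) / 2.817451 ≈ 0.521038.
With c = 0.468 and e = 0, the required reserve ratio is 0.521038 − 0.468 − 0 = 0.053038.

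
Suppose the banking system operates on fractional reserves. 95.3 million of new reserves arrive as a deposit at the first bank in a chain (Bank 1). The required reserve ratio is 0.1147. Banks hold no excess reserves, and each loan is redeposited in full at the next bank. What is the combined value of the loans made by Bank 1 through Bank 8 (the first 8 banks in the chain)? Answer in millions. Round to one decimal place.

458.0 million

Bank i lends (1 − rr)^i of the original deposit: Bank 1 lends 95.3·0.8853 ≈ 84.3691, Bank 2 lends 95.3·0.8853² ≈ 74.6920, and so on.
Summing a geometric series: total = 95.3·[0.8853·(1 − 0.8853^8) / (1 − 0.8853)] ≈ 458.0116 million.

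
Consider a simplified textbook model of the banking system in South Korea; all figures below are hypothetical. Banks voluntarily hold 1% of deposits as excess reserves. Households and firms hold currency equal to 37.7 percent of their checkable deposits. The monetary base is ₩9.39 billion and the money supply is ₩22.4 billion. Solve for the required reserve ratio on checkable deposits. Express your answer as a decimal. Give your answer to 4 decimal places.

0.1902

Using m = M/MB = 22.4/9.39 ≈ 2.385517. Since m = (1 + c)/(c + rr + e), the denominator satisfies c + rr + e = (1 + c)/m = (1 + 0.377) / 2.385517 ≈ 0.577233.
With c = 0.377 and e = 0.01, the required reserve ratio on checkable deposits is 0.577233 − 0.377 − 0.01 = 0.190233.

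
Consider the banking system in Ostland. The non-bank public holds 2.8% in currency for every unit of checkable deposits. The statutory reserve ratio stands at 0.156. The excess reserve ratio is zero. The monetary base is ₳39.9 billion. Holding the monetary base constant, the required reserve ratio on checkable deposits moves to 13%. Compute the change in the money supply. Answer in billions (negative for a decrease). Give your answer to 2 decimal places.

Initially m₁ = (1 + 0.028) / (0.156 + 0.028) ≈ 5.58696, so M₁ = 5.58696 × 39.9 ≈ 222.9197 billion.
After the change m₂ = (1 + 0.028) / (0.13 + 0.028) ≈ 6.50633, so M₂ = 6.50633 × 39.9 ≈ 259.6026 billion.
ΔM = M₂ − M₁ = 259.6026 − 222.9197 = 36.6829 billion.

₳36.68 billion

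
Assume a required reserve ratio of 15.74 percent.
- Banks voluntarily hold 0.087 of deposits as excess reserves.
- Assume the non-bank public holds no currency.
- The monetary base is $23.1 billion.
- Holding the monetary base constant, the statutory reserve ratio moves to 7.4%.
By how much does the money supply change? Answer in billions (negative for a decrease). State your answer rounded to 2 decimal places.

Initially m₁ = 1 / (0.1574 + 0.087) ≈ 4.09165, so M₁ = 4.09165 × 23.1 ≈ 94.5171 billion.
After the change m₂ = 1 / (0.074 + 0.087) ≈ 6.21118, so M₂ = 6.21118 × 23.1 ≈ 143.4783 billion.
ΔM = M₂ − M₁ = 143.4783 − 94.5171 = 48.9612 billion.

$48.96 billion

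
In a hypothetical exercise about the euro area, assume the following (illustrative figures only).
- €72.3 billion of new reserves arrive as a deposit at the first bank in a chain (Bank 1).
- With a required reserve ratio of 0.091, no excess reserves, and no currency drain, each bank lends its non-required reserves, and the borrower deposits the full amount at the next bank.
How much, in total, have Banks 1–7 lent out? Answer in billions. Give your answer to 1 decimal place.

€351.9 billion

Bank i lends (1 − rr)^i of the original deposit: Bank 1 lends 72.3·0.9090 = 65.7207, Bank 2 lends 72.3·0.9090² ≈ 59.7401, and so on.
Summing a geometric series: total = 72.3·[0.9090·(1 − 0.9090^7) / (1 − 0.9090)] ≈ 351.8592 billion.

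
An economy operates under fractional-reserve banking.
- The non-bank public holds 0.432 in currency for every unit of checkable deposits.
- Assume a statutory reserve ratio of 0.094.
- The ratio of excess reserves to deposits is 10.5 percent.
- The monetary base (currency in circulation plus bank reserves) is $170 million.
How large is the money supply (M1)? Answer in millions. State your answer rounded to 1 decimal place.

$385.8 million

The money multiplier is m = (1 + c) / (rr + e + c) = (1 + 0.432) / (0.094 + 0.105 + 0.432) ≈ 2.26941.
So M = m × MB = 2.26941 × 170 = 385.7997 million.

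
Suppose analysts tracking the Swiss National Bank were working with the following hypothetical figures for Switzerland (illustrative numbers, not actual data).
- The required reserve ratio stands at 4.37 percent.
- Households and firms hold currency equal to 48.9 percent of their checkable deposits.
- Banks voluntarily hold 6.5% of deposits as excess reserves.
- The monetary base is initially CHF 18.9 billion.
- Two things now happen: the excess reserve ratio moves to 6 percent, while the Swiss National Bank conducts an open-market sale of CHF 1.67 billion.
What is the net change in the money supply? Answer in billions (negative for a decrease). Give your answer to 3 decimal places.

-3.798 billion

Before: m₁ = (1 + 0.489) / (0.0437 + 0.065 + 0.489) ≈ 2.491216, MB₁ = 18.9, so M₁ = 2.491216 × 18.9 ≈ 47.084 billion.
After: m₂ = (1 + 0.489) / (0.0437 + 0.06 + 0.489) ≈ 2.512232, MB₂ = 18.9 − 1.67 = 17.23, so M₂ = 2.512232 × 17.23 ≈ 43.2858 billion.
ΔM = M₂ − M₁ = 43.2858 − 47.084 = -3.7982 billion.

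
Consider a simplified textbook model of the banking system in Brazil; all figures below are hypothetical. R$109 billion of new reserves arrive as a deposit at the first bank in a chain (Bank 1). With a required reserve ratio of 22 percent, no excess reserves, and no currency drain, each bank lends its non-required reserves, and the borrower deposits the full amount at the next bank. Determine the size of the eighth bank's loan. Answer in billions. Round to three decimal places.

R$14.934 billion

Each bank lends a fraction (1 − rr) = 0.7800 of the deposit it receives, so Bank 8 receives 109·0.7800^7 and lends 109·0.7800^8 ≈ 14.9342 billion.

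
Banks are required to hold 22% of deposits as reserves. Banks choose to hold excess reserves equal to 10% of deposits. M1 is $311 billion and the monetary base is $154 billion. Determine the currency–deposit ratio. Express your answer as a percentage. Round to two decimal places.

34.70%

Using m = M/MB = 311/154 ≈ 2.019481. From m = (1 + c)/(c + rr + e), rearranging gives 1 + c = m·(c + rr + e), so c·(1 − m) = m·(rr + e) − 1.
Hence c = [m·(rr + e) − 1]/(1 − m) = [2.019481 × (0.22 + 0.1) − 1] / (1 − 2.019481) ≈ 0.347006.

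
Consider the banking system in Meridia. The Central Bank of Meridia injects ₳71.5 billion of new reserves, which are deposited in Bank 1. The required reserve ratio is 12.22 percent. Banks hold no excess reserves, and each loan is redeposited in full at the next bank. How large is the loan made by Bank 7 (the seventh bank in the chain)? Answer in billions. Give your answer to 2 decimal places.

₳28.71 billion

Each bank lends a fraction (1 − rr) = 0.8778 of the deposit it receives, so Bank 7 receives 71.5·0.8778^6 and lends 71.5·0.8778^7 ≈ 28.7128 billion.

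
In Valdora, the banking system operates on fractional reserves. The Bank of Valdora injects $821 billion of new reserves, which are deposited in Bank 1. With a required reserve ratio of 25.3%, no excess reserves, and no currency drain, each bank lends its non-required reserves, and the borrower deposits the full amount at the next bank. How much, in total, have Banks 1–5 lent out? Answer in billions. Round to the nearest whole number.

$1860 billion

Bank i lends (1 − rr)^i of the original deposit: Bank 1 lends 821·0.7470 = 613.2870, Bank 2 lends 821·0.7470² ≈ 458.1254, and so on.
Summing a geometric series: total = 821·[0.7470·(1 − 0.7470^5) / (1 − 0.7470)] ≈ 1860.2318 billion.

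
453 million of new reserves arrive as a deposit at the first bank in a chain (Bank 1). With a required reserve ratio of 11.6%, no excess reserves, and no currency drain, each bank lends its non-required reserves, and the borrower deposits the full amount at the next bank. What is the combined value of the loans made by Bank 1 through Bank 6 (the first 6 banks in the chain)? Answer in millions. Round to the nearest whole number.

1805 million

Bank i lends (1 − rr)^i of the original deposit: Bank 1 lends 453·0.8840 = 400.4520, Bank 2 lends 453·0.8840² ≈ 353.9996, and so on.
Summing a geometric series: total = 453·[0.8840·(1 − 0.8840^6) / (1 − 0.8840)] ≈ 1804.7458 million.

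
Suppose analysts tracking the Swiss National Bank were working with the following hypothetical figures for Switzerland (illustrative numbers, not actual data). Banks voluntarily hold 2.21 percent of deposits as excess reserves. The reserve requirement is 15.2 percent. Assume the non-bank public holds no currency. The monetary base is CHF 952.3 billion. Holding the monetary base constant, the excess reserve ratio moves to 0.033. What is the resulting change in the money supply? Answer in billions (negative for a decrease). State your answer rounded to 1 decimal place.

Initially m₁ = 1 / (0.152 + 0.0221) ≈ 5.74383, so M₁ = 5.74383 × 952.3 ≈ 5469.8493 billion.
After the change m₂ = 1 / (0.152 + 0.033) ≈ 5.40541, so M₂ = 5.40541 × 952.3 ≈ 5147.5719 billion.
ΔM = M₂ − M₁ = 5147.5719 − 5469.8493 = -322.2774 billion.

-322.3 billion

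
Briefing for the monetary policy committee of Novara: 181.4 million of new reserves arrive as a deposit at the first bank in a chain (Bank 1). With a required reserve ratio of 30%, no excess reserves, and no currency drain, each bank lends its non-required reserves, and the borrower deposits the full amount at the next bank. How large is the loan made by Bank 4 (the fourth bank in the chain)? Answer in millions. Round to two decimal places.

Each bank lends a fraction (1 − rr) = 0.7000 of the deposit it receives, so Bank 4 receives 181.4·0.7000^3 and lends 181.4·0.7000^4 ≈ 43.5541 million.

43.55 million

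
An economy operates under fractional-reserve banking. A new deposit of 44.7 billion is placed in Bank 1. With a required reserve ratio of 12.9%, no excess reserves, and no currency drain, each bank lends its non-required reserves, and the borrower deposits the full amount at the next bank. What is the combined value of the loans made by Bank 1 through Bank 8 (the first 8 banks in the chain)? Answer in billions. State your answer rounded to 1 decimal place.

Bank i lends (1 − rr)^i of the original deposit: Bank 1 lends 44.7·0.8710 = 38.9337, Bank 2 lends 44.7·0.8710² ≈ 33.9113, and so on.
Summing a geometric series: total = 44.7·[0.8710·(1 − 0.8710^8) / (1 − 0.8710)] ≈ 201.8390 billion.

201.8 billion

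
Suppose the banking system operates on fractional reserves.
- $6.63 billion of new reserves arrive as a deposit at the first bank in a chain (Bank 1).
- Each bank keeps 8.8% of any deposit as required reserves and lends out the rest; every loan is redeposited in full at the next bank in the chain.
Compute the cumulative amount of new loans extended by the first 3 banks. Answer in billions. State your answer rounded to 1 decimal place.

$16.6 billion

Bank i lends (1 − rr)^i of the original deposit: Bank 1 lends 6.63·0.9120 ≈ 6.0466, Bank 2 lends 6.63·0.9120² ≈ 5.5145, and so on.
Summing a geometric series: total = 6.63·[0.9120·(1 − 0.9120^3) / (1 − 0.9120)] ≈ 16.5902 billion.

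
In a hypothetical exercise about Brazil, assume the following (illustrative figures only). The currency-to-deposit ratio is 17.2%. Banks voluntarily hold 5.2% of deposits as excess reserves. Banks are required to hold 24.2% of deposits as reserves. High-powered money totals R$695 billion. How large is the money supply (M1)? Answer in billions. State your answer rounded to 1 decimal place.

The money multiplier is m = (1 + c) / (rr + e + c) = (1 + 0.172) / (0.242 + 0.052 + 0.172) ≈ 2.51502.
So M = m × MB = 2.51502 × 695 = 1747.9389 billion.

R$1747.9 billion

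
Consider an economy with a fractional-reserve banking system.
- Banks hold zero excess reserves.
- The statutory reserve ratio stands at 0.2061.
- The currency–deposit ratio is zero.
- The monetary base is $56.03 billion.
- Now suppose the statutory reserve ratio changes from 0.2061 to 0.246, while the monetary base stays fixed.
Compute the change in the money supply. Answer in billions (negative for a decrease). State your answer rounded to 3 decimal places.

Initially m₁ = 1 / (0.2061) ≈ 4.852014, so M₁ = 4.852014 × 56.03 ≈ 271.8583 billion.
After the change m₂ = 1 / (0.246) ≈ 4.065041, so M₂ = 4.065041 × 56.03 ≈ 227.7642 billion.
ΔM = M₂ − M₁ = 227.7642 − 271.8583 = -44.0941 billion.

-44.094 billion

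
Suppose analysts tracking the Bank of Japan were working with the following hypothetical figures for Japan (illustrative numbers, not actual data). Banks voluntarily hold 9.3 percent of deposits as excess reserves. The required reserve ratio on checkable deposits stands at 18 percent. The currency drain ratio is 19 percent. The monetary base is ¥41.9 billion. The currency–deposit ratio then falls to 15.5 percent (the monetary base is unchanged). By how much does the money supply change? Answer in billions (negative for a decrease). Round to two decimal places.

Initially m₁ = (1 + 0.19) / (0.18 + 0.093 + 0.19) ≈ 2.57019, so M₁ = 2.57019 × 41.9 ≈ 107.691 billion.
After the change m₂ = (1 + 0.155) / (0.18 + 0.093 + 0.155) ≈ 2.69860, so M₂ = 2.69860 × 41.9 ≈ 113.0713 billion.
ΔM = M₂ − M₁ = 113.0713 − 107.691 = 5.3803 billion.

¥5.38 billion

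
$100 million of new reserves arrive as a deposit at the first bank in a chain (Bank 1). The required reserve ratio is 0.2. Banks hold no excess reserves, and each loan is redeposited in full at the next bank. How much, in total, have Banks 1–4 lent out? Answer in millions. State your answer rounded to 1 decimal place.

$236.2 million

Bank i lends (1 − rr)^i of the original deposit: Bank 1 lends 100·0.8000 = 80.0000, Bank 2 lends 100·0.8000² = 64.0000, and so on.
Summing a geometric series: total = 100·[0.8000·(1 − 0.8000^4) / (1 − 0.8000)] = 236.1600 million.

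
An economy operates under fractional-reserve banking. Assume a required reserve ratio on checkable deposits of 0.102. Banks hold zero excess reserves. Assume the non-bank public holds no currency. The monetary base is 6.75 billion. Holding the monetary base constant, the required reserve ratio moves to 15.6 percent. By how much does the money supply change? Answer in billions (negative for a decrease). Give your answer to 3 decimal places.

-22.907 billion

Initially m₁ = 1 / (0.102) ≈ 9.80392, so M₁ = 9.80392 × 6.75 ≈ 66.1765 billion.
After the change m₂ = 1 / (0.156) ≈ 6.41026, so M₂ = 6.41026 × 6.75 ≈ 43.2693 billion.
ΔM = M₂ − M₁ = 43.2693 − 66.1765 = -22.9072 billion.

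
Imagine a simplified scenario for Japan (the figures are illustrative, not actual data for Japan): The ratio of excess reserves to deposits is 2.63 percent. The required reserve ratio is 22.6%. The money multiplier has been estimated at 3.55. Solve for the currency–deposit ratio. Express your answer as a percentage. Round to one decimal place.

Using m = 3.55. From m = (1 + c)/(c + rr + e), rearranging gives 1 + c = m·(c + rr + e), so c·(1 − m) = m·(rr + e) − 1.
Hence c = [m·(rr + e) − 1]/(1 − m) = [3.55 × (0.226 + 0.0263) − 1] / (1 − 3.55) ≈ 0.040916.

4.1%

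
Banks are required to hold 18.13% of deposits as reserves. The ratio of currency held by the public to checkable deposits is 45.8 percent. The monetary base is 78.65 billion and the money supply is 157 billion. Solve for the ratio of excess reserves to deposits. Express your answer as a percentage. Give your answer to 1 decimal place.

Using m = M/MB = 157/78.65 ≈ 1.996186. Since m = (1 + c)/(c + rr + e), the denominator satisfies c + rr + e = (1 + c)/m = (1 + 0.458) / 1.996186 ≈ 0.730393.
With c = 0.458 and rr = 0.1813, the ratio of excess reserves to deposits is 0.730393 − 0.458 − 0.1813 = 0.091093.

9.1%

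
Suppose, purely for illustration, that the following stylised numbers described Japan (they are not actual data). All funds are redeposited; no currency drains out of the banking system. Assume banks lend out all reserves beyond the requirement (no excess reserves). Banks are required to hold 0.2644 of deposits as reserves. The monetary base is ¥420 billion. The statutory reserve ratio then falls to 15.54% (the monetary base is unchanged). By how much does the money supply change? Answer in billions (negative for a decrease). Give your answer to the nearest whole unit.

¥1114 billion

Initially m₁ = 1 / (0.2644) ≈ 3.7821, so M₁ = 3.7821 × 420 = 1588.482 billion.
After the change m₂ = 1 / (0.1554) ≈ 6.4350, so M₂ = 6.4350 × 420 = 2702.7 billion.
ΔM = M₂ − M₁ = 2702.7 − 1588.482 = 1114.218 billion.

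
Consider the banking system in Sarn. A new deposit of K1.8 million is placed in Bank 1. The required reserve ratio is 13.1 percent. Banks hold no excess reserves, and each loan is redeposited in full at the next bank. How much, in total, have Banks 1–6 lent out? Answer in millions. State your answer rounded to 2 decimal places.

Bank i lends (1 − rr)^i of the original deposit: Bank 1 lends 1.8·0.8690 = 1.5642, Bank 2 lends 1.8·0.8690² ≈ 1.3593, and so on.
Summing a geometric series: total = 1.8·[0.8690·(1 − 0.8690^6) / (1 − 0.8690)] ≈ 6.7984 million.

K6.80 million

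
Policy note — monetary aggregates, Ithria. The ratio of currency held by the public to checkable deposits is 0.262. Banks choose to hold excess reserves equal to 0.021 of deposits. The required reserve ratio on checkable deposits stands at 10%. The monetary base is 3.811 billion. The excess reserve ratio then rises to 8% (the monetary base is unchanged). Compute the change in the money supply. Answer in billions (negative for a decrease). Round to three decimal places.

-1.676 billion

Initially m₁ = (1 + 0.262) / (0.1 + 0.021 + 0.262) ≈ 3.29504, so M₁ = 3.29504 × 3.811 ≈ 12.5574 billion.
After the change m₂ = (1 + 0.262) / (0.1 + 0.08 + 0.262) ≈ 2.85520, so M₂ = 2.85520 × 3.811 ≈ 10.8812 billion.
ΔM = M₂ − M₁ = 10.8812 − 12.5574 = -1.6762 billion.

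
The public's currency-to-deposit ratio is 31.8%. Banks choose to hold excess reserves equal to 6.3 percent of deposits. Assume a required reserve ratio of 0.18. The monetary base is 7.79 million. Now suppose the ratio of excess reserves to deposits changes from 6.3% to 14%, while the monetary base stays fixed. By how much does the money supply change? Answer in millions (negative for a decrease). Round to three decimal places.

-2.209 million

Initially m₁ = (1 + 0.318) / (0.18 + 0.063 + 0.318) ≈ 2.34938, so M₁ = 2.34938 × 7.79 ≈ 18.3017 million.
After the change m₂ = (1 + 0.318) / (0.18 + 0.14 + 0.318) ≈ 2.06583, so M₂ = 2.06583 × 7.79 ≈ 16.0928 million.
ΔM = M₂ − M₁ = 16.0928 − 18.3017 = -2.2089 million.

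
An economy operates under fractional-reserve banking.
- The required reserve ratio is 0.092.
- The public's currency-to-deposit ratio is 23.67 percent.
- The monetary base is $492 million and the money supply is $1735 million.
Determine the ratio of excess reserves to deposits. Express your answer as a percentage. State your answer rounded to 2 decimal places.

Using m = M/MB = 1735/492 ≈ 3.526423. Since m = (1 + c)/(c + rr + e), the denominator satisfies c + rr + e = (1 + c)/m = (1 + 0.2367) / 3.526423 ≈ 0.350695.
With c = 0.2367 and rr = 0.092, the ratio of excess reserves to deposits is 0.350695 − 0.2367 − 0.092 = 0.021995.

2.20%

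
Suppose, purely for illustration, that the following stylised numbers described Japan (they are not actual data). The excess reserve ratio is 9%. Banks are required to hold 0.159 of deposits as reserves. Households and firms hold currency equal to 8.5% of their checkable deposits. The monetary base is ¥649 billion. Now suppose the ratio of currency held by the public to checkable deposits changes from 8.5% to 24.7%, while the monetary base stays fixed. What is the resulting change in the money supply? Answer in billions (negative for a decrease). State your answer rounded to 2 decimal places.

Initially m₁ = (1 + 0.085) / (0.159 + 0.09 + 0.085) ≈ 3.248503, so M₁ = 3.248503 × 649 ≈ 2108.2784 billion.
After the change m₂ = (1 + 0.247) / (0.159 + 0.09 + 0.247) ≈ 2.514113, so M₂ = 2.514113 × 649 ≈ 1631.6593 billion.
ΔM = M₂ − M₁ = 1631.6593 − 2108.2784 = -476.6191 billion.

-476.62 billion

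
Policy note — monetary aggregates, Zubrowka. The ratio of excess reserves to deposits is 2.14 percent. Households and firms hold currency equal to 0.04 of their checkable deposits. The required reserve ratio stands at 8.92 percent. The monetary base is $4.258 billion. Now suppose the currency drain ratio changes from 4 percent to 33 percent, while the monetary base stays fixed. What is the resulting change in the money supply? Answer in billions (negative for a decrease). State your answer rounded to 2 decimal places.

Initially m₁ = (1 + 0.04) / (0.0892 + 0.0214 + 0.04) ≈ 6.9057, so M₁ = 6.9057 × 4.258 ≈ 29.4045 billion.
After the change m₂ = (1 + 0.33) / (0.0892 + 0.0214 + 0.33) ≈ 3.0186, so M₂ = 3.0186 × 4.258 ≈ 12.8532 billion.
ΔM = M₂ − M₁ = 12.8532 − 29.4045 = -16.5513 billion.

-16.55 billion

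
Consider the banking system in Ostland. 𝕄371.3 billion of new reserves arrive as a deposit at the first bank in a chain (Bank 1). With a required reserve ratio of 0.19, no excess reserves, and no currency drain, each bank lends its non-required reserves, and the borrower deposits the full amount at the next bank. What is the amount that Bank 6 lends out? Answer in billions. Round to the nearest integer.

Each bank lends a fraction (1 − rr) = 0.8100 of the deposit it receives, so Bank 6 receives 371.3·0.8100^5 and lends 371.3·0.8100^6 ≈ 104.8661 billion.

𝕄105 billion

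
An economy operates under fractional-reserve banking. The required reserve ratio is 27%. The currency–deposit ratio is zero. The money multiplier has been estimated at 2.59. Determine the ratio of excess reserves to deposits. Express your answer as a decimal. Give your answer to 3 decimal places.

Using m = 2.59. Since m = (1 + c)/(c + rr + e), the denominator satisfies c + rr + e = (1 + c)/m = (1 + 0) / 2.59 ≈ 0.386100.
With c = 0 and rr = 0.27, the ratio of excess reserves to deposits is 0.386100 − 0 − 0.27 = 0.1161.

0.116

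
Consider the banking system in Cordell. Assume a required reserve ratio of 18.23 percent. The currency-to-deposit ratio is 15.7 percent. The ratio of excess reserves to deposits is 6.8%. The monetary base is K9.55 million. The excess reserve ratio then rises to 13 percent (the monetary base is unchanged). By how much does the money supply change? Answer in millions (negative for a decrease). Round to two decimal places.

Initially m₁ = (1 + 0.157) / (0.1823 + 0.068 + 0.157) ≈ 2.8407, so M₁ = 2.8407 × 9.55 ≈ 27.1287 million.
After the change m₂ = (1 + 0.157) / (0.1823 + 0.13 + 0.157) ≈ 2.4654, so M₂ = 2.4654 × 9.55 ≈ 23.5446 million.
ΔM = M₂ − M₁ = 23.5446 − 27.1287 = -3.5841 million.

-3.58 million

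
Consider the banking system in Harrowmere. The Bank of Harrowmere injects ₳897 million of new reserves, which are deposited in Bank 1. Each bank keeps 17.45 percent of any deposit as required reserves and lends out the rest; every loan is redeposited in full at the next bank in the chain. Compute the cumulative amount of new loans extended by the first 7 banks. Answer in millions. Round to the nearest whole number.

₳3135 million

Bank i lends (1 − rr)^i of the original deposit: Bank 1 lends 897·0.8255 = 740.4735, Bank 2 lends 897·0.8255² ≈ 611.2609, and so on.
Summing a geometric series: total = 897·[0.8255·(1 − 0.8255^7) / (1 − 0.8255)] ≈ 3134.9064 million.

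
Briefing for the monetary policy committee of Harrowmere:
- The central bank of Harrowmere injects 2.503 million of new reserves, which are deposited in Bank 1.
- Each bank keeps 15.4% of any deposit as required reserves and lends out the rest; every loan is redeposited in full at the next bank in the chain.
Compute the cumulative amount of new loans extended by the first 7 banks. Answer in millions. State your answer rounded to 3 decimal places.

Bank i lends (1 − rr)^i of the original deposit: Bank 1 lends 2.503·0.8460 ≈ 2.1175, Bank 2 lends 2.503·0.8460² ≈ 1.7914, and so on.
Summing a geometric series: total = 2.503·[0.8460·(1 − 0.8460^7) / (1 − 0.8460)] ≈ 9.4854 million.

9.485 million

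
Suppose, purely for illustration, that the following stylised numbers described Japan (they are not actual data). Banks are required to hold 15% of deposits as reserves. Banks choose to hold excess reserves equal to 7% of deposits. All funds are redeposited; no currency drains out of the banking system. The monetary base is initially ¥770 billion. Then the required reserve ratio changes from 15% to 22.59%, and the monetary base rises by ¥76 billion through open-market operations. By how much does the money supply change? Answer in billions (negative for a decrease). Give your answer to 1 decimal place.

-640.9 billion

Before: m₁ = 1 / (0.15 + 0.07) ≈ 4.54545, MB₁ = 770, so M₁ = 4.54545 × 770 = 3499.9965 billion.
After: m₂ = 1 / (0.2259 + 0.07) ≈ 3.37952, MB₂ = 770 + 76 = 846, so M₂ = 3.37952 × 846 ≈ 2859.0739 billion.
ΔM = M₂ − M₁ = 2859.0739 − 3499.9965 = -640.9226 billion.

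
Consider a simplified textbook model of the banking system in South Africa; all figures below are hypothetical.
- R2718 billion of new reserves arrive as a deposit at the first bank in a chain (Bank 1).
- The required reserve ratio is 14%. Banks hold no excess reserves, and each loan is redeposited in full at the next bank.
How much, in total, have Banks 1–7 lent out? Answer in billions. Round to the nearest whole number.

Bank i lends (1 − rr)^i of the original deposit: Bank 1 lends 2718·0.8600 = 2337.4800, Bank 2 lends 2718·0.8600² = 2010.2328, and so on.
Summing a geometric series: total = 2718·[0.8600·(1 − 0.8600^7) / (1 − 0.8600)] ≈ 10887.1834 billion.

R10887 billion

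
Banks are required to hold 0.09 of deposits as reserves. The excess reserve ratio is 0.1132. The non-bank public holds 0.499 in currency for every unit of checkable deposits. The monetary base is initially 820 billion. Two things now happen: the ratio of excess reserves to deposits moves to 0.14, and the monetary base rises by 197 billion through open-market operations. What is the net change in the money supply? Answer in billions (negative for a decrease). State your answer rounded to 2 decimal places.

340.73 billion

Before: m₁ = (1 + 0.499) / (0.09 + 0.1132 + 0.499) ≈ 2.1347195, MB₁ = 820, so M₁ = 2.1347195 × 820 ≈ 1750.47 billion.
After: m₂ = (1 + 0.499) / (0.09 + 0.14 + 0.499) ≈ 2.0562414, MB₂ = 820 + 197 = 1017, so M₂ = 2.0562414 × 1017 ≈ 2091.1975 billion.
ΔM = M₂ − M₁ = 2091.1975 − 1750.47 = 340.7275 billion.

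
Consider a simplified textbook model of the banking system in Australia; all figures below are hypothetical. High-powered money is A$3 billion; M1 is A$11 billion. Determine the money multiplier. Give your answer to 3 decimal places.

The money multiplier is m = M / MB = 11 / 3 ≈ 3.66667.

3.667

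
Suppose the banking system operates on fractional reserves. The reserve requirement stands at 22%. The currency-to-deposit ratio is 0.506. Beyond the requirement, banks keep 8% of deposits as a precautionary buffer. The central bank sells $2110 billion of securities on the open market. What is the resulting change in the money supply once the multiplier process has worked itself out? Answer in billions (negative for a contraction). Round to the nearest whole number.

-3943 billion

The money multiplier is m = (1 + c) / (rr + e + c) = (1 + 0.506) / (0.22 + 0.08 + 0.506) ≈ 1.86849.
The sale removes 2110 billion of base, so ΔM = m × ΔMB = 1.86849 × (−2110) = -3942.5139 billion.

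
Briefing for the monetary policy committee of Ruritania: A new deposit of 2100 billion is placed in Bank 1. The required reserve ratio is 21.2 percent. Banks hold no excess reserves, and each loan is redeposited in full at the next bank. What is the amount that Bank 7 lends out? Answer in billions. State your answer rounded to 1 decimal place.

396.2 billion

Each bank lends a fraction (1 − rr) = 0.7880 of the deposit it receives, so Bank 7 receives 2100·0.7880^6 and lends 2100·0.7880^7 ≈ 396.1894 billion.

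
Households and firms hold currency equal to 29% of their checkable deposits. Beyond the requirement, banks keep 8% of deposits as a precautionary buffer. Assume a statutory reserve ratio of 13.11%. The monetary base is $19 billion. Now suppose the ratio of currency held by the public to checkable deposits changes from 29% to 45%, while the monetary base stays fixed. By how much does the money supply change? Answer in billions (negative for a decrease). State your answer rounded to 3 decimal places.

-7.239 billion

Initially m₁ = (1 + 0.29) / (0.1311 + 0.08 + 0.29) ≈ 2.574336, so M₁ = 2.574336 × 19 ≈ 48.9124 billion.
After the change m₂ = (1 + 0.45) / (0.1311 + 0.08 + 0.45) ≈ 2.193314, so M₂ = 2.193314 × 19 ≈ 41.673 billion.
ΔM = M₂ − M₁ = 41.673 − 48.9124 = -7.2394 billion.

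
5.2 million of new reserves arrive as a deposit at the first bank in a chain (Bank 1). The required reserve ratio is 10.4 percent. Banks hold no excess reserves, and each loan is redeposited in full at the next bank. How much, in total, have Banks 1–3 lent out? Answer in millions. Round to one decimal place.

12.6 million

Bank i lends (1 − rr)^i of the original deposit: Bank 1 lends 5.2·0.8960 = 4.6592, Bank 2 lends 5.2·0.8960² ≈ 4.1746, and so on.
Summing a geometric series: total = 5.2·[0.8960·(1 − 0.8960^3) / (1 − 0.8960)] ≈ 12.5743 million.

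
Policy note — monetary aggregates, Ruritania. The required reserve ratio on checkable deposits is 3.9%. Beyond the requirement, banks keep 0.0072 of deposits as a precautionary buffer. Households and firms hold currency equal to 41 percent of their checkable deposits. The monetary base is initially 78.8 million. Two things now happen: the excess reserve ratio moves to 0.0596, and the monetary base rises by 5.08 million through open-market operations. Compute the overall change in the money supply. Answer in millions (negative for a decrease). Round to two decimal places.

Before: m₁ = (1 + 0.41) / (0.039 + 0.0072 + 0.41) ≈ 3.09075, MB₁ = 78.8, so M₁ = 3.09075 × 78.8 = 243.5511 million.
After: m₂ = (1 + 0.41) / (0.039 + 0.0596 + 0.41) ≈ 2.77232, MB₂ = 78.8 + 5.08 = 83.88, so M₂ = 2.77232 × 83.88 ≈ 232.5422 million.
ΔM = M₂ − M₁ = 232.5422 − 243.5511 = -11.0089 million.

-11.01 million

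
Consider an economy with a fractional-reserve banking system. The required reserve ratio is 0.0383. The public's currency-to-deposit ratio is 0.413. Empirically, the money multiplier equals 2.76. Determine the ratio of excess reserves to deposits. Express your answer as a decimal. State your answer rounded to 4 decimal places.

Using m = 2.76. Since m = (1 + c)/(c + rr + e), the denominator satisfies c + rr + e = (1 + c)/m = (1 + 0.413) / 2.76 ≈ 0.511957.
With c = 0.413 and rr = 0.0383, the ratio of excess reserves to deposits is 0.511957 − 0.413 − 0.0383 = 0.060657.

0.0607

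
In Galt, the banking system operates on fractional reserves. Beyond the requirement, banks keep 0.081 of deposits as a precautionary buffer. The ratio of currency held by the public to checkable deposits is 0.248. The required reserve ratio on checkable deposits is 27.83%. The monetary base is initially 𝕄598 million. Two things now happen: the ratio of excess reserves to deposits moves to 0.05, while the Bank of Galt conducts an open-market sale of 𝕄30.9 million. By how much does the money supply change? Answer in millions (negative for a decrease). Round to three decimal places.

-0.811 million

Before: m₁ = (1 + 0.248) / (0.2783 + 0.081 + 0.248) ≈ 2.0549975, MB₁ = 598, so M₁ = 2.0549975 × 598 ≈ 1228.8885 million.
After: m₂ = (1 + 0.248) / (0.2783 + 0.05 + 0.248) ≈ 2.1655388, MB₂ = 598 − 30.9 = 567.1, so M₂ = 2.1655388 × 567.1 ≈ 1228.0771 million.
ΔM = M₂ − M₁ = 1228.0771 − 1228.8885 = -0.8114 million.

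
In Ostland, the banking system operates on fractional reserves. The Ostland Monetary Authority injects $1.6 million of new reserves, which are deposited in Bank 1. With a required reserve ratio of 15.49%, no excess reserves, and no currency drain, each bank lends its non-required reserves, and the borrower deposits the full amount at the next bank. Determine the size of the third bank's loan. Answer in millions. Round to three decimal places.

Each bank lends a fraction (1 − rr) = 0.8451 of the deposit it receives, so Bank 3 receives 1.6·0.8451^2 and lends 1.6·0.8451^3 ≈ 0.9657 million.

$0.966 million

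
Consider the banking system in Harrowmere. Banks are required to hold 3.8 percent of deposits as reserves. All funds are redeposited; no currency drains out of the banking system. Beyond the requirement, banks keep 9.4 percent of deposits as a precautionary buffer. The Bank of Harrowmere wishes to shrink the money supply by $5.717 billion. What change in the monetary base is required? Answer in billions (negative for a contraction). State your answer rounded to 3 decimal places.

The money multiplier is m = 1 / (rr + e) = 1 / (0.038 + 0.094) ≈ 7.57576.
ΔMB = ΔM / m = (−5.717) / 7.57576 ≈ -0.7546 billion.

-0.755 billion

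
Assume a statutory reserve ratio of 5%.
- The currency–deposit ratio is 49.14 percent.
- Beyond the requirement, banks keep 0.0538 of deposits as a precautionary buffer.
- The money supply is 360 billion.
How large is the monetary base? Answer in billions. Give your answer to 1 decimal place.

143.7 billion

The money multiplier is m = (1 + c) / (rr + e + c) = (1 + 0.4914) / (0.05 + 0.0538 + 0.4914) ≈ 2.50571.
MB = M / m = 360 / 2.50571 ≈ 143.6719 billion.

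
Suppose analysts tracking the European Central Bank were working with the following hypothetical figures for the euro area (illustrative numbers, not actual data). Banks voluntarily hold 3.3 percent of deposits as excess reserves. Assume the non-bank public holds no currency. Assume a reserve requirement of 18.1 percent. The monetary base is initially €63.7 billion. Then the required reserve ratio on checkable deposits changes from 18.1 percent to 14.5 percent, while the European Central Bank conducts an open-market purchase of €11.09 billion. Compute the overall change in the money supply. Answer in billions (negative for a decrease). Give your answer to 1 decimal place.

Before: m₁ = 1 / (0.181 + 0.033) ≈ 4.6729, MB₁ = 63.7, so M₁ = 4.6729 × 63.7 ≈ 297.6637 billion.
After: m₂ = 1 / (0.145 + 0.033) ≈ 5.6180, MB₂ = 63.7 + 11.09 = 74.79, so M₂ = 5.6180 × 74.79 ≈ 420.1702 billion.
ΔM = M₂ − M₁ = 420.1702 − 297.6637 = 122.5065 billion.

€122.5 billion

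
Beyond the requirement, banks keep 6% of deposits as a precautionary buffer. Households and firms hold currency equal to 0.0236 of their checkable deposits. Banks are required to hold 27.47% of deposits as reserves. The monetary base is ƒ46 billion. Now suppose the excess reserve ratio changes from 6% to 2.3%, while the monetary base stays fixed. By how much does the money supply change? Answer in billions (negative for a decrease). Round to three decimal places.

Initially m₁ = (1 + 0.0236) / (0.2747 + 0.06 + 0.0236) ≈ 2.856824, so M₁ = 2.856824 × 46 ≈ 131.4139 billion.
After the change m₂ = (1 + 0.0236) / (0.2747 + 0.023 + 0.0236) ≈ 3.185808, so M₂ = 3.185808 × 46 ≈ 146.5472 billion.
ΔM = M₂ − M₁ = 146.5472 − 131.4139 = 15.1333 billion.

ƒ15.133 billion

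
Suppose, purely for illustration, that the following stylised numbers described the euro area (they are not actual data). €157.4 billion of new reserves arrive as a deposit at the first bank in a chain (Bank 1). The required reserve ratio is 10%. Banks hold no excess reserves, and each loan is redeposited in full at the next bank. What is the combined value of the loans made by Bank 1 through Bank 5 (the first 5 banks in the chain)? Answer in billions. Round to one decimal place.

€580.1 billion

Bank i lends (1 − rr)^i of the original deposit: Bank 1 lends 157.4·0.9000 = 141.6600, Bank 2 lends 157.4·0.9000² = 127.4940, and so on.
Summing a geometric series: total = 157.4·[0.9000·(1 − 0.9000^5) / (1 − 0.9000)] ≈ 580.1119 billion.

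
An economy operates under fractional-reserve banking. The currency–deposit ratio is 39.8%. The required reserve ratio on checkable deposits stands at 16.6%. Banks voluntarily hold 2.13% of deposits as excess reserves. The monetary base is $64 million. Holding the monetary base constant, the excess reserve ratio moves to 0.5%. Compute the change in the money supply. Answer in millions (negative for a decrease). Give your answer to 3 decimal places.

Initially m₁ = (1 + 0.398) / (0.166 + 0.0213 + 0.398) ≈ 2.388519, so M₁ = 2.388519 × 64 ≈ 152.8652 million.
After the change m₂ = (1 + 0.398) / (0.166 + 0.005 + 0.398) ≈ 2.456942, so M₂ = 2.456942 × 64 ≈ 157.2443 million.
ΔM = M₂ − M₁ = 157.2443 − 152.8652 = 4.3791 million.

$4.379 million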